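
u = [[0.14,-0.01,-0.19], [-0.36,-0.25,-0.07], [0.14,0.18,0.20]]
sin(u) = [[0.14, -0.01, -0.19], [-0.36, -0.25, -0.07], [0.14, 0.18, 0.2]]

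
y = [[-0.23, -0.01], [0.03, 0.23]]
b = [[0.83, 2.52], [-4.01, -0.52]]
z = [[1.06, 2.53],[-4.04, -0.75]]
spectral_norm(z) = 4.47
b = y + z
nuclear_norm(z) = 6.58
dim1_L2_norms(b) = [2.65, 4.04]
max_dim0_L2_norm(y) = 0.23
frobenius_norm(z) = 4.94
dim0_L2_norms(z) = [4.18, 2.64]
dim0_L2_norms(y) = [0.23, 0.23]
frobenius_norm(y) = 0.33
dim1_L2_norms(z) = [2.74, 4.11]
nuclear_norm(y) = 0.46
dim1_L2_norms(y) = [0.23, 0.23]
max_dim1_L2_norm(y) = 0.23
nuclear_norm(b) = 6.54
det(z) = 9.43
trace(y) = 0.00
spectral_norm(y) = 0.25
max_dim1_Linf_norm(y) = 0.23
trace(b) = 0.31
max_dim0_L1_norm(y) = 0.26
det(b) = 9.67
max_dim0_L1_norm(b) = 4.84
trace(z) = 0.31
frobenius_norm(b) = 4.84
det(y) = -0.05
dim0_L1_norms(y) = [0.26, 0.24]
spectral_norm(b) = 4.27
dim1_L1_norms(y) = [0.24, 0.26]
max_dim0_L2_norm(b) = 4.09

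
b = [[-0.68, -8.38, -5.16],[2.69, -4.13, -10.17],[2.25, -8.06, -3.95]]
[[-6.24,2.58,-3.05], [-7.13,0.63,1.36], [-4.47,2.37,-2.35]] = b @ [[0.3, -0.06, 0.29], [0.32, -0.34, 0.50], [0.65, 0.06, -0.26]]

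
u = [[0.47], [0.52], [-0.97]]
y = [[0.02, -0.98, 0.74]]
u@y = [[0.01, -0.46, 0.35], [0.01, -0.51, 0.38], [-0.02, 0.95, -0.72]]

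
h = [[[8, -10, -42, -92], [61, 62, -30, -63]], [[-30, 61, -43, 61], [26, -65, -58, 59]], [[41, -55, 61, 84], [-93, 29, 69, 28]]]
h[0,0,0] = 8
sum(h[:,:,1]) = 22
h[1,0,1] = 61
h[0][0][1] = -10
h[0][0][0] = 8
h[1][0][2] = -43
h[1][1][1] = -65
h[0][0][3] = -92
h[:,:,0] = [[8, 61], [-30, 26], [41, -93]]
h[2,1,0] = -93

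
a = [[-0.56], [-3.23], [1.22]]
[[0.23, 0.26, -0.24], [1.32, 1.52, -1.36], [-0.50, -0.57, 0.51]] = a@ [[-0.41, -0.47, 0.42]]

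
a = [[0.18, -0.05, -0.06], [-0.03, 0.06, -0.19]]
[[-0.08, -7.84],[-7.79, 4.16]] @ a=[[0.22, -0.47, 1.49], [-1.53, 0.64, -0.32]]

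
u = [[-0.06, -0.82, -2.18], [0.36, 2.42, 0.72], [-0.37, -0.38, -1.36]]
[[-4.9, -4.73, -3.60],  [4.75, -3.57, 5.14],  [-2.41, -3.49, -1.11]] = u@ [[-1.28, 0.63, -2.54],[1.66, -2.49, 2.24],[1.66, 3.09, 0.88]]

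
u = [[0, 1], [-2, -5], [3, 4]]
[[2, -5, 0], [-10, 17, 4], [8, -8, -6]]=u @[[0, 4, -2], [2, -5, 0]]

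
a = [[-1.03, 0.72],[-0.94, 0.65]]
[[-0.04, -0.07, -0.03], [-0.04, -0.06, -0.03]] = a@ [[0.15,0.1,0.18], [0.16,0.05,0.21]]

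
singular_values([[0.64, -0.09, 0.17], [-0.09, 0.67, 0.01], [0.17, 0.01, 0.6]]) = [0.82, 0.66, 0.43]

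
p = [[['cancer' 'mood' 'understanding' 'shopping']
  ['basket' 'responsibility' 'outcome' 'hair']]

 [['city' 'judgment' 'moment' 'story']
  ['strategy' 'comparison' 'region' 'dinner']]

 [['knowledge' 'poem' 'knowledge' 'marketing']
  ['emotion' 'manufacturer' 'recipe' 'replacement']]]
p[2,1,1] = 'manufacturer'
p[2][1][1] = 'manufacturer'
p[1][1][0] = 'strategy'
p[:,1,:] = [['basket', 'responsibility', 'outcome', 'hair'], ['strategy', 'comparison', 'region', 'dinner'], ['emotion', 'manufacturer', 'recipe', 'replacement']]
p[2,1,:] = ['emotion', 'manufacturer', 'recipe', 'replacement']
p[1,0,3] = 'story'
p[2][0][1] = 'poem'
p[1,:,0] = ['city', 'strategy']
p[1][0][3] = 'story'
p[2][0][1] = 'poem'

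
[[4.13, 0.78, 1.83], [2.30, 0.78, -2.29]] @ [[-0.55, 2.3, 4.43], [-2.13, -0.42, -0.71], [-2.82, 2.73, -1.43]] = [[-9.09, 14.17, 15.13], [3.53, -1.29, 12.91]]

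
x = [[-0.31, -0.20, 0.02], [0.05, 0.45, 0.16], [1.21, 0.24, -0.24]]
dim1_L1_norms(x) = [0.53, 0.66, 1.69]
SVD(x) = [[-0.27, 0.25, 0.93], [0.1, -0.95, 0.28], [0.96, 0.17, 0.23]] @ diag([1.3085811303084183, 0.48364616499960617, 0.010090217139199144]) @ [[0.95,0.25,-0.17], [0.17,-0.9,-0.39], [0.25,-0.34,0.91]]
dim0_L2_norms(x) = [1.25, 0.55, 0.29]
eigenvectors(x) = [[0.21, -0.27, 0.27], [0.15, 0.37, -0.95], [-0.97, -0.89, 0.15]]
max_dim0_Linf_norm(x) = 1.21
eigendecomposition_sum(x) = [[-0.26, -0.06, 0.05], [-0.18, -0.04, 0.04], [1.18, 0.30, -0.24]] + [[0.02, 0.01, 0.01], [-0.03, -0.01, -0.01], [0.07, 0.02, 0.02]] + [[-0.07, -0.14, -0.04], [0.26, 0.50, 0.13], [-0.04, -0.08, -0.02]]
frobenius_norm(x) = 1.40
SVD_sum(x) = [[-0.33, -0.09, 0.06],[0.13, 0.03, -0.02],[1.2, 0.32, -0.21]] + [[0.02, -0.11, -0.05], [-0.08, 0.42, 0.18], [0.01, -0.07, -0.03]] + [[0.00, -0.0, 0.01], [0.00, -0.0, 0.00], [0.0, -0.00, 0.00]]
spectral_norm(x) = 1.31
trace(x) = -0.10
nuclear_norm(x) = 1.80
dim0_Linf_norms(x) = [1.21, 0.45, 0.24]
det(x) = -0.01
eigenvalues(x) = [-0.54, 0.03, 0.41]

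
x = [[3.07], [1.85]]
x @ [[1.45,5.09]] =[[4.45, 15.63], [2.68, 9.42]]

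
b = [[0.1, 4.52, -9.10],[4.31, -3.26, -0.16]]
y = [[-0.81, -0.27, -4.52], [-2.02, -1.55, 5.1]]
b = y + [[0.91,4.79,-4.58],[6.33,-1.71,-5.26]]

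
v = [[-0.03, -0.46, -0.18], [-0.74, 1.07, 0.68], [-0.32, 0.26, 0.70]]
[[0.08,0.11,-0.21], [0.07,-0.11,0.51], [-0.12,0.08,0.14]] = v @ [[-0.42, -0.12, -0.01], [0.0, -0.29, 0.45], [-0.36, 0.17, 0.03]]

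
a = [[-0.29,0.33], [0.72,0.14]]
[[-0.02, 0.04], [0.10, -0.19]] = a @ [[0.13,-0.25], [0.05,-0.09]]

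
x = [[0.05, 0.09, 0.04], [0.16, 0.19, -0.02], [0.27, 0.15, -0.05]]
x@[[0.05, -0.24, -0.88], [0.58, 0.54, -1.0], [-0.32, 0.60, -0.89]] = [[0.04, 0.06, -0.17], [0.12, 0.05, -0.31], [0.12, -0.01, -0.34]]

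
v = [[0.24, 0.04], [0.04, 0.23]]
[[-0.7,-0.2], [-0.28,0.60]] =v @ [[-2.78, -1.31], [-0.73, 2.82]]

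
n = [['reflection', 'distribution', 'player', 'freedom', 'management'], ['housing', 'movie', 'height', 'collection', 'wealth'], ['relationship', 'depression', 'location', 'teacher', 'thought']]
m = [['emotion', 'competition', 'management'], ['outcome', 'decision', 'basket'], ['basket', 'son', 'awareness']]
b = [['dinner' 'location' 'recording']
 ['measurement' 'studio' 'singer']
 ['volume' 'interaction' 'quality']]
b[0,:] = ['dinner', 'location', 'recording']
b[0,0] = 'dinner'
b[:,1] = ['location', 'studio', 'interaction']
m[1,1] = 'decision'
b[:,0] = ['dinner', 'measurement', 'volume']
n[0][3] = 'freedom'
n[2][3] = 'teacher'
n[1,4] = 'wealth'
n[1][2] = 'height'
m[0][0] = 'emotion'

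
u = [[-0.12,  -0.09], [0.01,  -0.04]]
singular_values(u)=[0.15, 0.04]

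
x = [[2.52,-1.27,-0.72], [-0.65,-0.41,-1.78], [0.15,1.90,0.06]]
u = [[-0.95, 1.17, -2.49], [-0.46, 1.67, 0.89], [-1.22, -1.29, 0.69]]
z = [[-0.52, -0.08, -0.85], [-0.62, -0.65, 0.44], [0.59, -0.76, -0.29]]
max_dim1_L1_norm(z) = 1.71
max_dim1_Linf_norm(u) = 2.49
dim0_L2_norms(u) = [1.61, 2.41, 2.73]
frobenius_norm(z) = 1.73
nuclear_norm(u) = 6.64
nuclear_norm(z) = 3.00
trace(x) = 2.17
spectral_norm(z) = 1.00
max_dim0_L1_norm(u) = 4.13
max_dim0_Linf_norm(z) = 0.85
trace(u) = 1.41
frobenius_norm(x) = 3.98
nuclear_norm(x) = 6.64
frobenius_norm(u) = 3.99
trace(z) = -1.46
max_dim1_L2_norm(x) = 2.91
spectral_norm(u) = 3.05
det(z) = -1.00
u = x @ z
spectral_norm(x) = 3.05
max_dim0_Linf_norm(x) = 2.52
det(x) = 9.60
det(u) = -9.64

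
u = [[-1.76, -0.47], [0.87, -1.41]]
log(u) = [[-0.26, -2.12], [3.92, 1.32]]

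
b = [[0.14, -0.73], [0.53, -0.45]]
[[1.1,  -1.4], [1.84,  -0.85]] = b@[[2.62, 0.03], [-1.0, 1.92]]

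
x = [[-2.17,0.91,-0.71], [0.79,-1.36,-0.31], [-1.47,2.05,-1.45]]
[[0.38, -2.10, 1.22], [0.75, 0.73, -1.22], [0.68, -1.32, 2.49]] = x @[[-0.01,1.00,-0.06], [-0.34,0.05,0.94], [-0.94,-0.03,-0.33]]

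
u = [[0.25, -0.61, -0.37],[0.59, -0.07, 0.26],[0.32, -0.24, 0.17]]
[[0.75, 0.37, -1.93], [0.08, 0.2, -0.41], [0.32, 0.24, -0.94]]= u @ [[-0.09,0.19,-0.05], [-1.36,-0.64,3.47], [0.16,0.18,-0.53]]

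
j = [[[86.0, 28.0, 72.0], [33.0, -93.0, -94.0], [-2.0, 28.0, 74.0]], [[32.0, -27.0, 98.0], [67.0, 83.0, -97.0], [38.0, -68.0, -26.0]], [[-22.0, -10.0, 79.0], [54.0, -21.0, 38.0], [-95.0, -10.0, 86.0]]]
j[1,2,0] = 38.0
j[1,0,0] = 32.0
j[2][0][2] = 79.0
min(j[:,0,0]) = -22.0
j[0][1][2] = -94.0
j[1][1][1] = 83.0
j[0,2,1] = 28.0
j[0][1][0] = 33.0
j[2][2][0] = -95.0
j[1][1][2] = -97.0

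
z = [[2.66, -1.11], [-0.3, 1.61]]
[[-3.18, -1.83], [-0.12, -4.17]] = z@ [[-1.33, -1.92],  [-0.32, -2.95]]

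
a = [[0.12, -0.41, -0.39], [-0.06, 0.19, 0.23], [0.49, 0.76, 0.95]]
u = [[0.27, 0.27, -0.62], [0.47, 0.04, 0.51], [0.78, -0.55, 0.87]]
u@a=[[-0.29, -0.53, -0.63], [0.3, 0.20, 0.31], [0.55, 0.24, 0.40]]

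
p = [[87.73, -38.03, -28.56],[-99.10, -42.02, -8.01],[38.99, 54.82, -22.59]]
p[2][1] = 54.82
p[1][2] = -8.01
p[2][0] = 38.99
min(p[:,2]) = -28.56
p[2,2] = -22.59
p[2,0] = 38.99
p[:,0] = [87.73, -99.1, 38.99]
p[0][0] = 87.73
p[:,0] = [87.73, -99.1, 38.99]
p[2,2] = -22.59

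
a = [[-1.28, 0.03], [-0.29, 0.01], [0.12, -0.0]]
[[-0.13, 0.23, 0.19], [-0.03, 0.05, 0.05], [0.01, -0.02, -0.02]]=a@[[0.11, -0.18, -0.14], [0.41, 0.1, 0.51]]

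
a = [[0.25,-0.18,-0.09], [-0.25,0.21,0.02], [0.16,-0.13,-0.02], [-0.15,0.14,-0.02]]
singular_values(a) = [0.54, 0.08, 0.0]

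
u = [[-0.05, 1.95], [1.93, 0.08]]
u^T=[[-0.05, 1.93],[1.95, 0.08]]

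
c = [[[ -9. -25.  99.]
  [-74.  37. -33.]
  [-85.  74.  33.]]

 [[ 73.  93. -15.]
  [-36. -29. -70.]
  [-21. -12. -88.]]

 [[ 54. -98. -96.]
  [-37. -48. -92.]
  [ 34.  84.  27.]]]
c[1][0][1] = 93.0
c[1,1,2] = -70.0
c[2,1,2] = -92.0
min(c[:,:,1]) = -98.0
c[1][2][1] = -12.0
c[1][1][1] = -29.0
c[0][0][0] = -9.0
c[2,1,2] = -92.0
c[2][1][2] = -92.0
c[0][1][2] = -33.0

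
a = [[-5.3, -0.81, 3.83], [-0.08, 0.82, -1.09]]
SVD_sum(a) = [[-5.23, -0.89, 3.90], [0.55, 0.09, -0.41]] + [[-0.07, 0.08, -0.07], [-0.63, 0.73, -0.68]]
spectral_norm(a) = 6.62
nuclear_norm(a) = 7.81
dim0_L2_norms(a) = [5.3, 1.15, 3.98]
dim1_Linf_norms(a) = [5.3, 1.09]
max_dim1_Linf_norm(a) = 5.3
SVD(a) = [[-0.99, 0.10], [0.10, 0.99]] @ diag([6.624118545274367, 1.1844633798274162]) @ [[0.79, 0.13, -0.59], [-0.53, 0.62, -0.58]]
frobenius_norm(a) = 6.73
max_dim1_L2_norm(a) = 6.59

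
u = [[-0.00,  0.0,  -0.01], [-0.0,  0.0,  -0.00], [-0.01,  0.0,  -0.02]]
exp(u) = [[1.0,0.0,-0.01],  [0.00,1.0,0.00],  [-0.01,0.0,0.98]]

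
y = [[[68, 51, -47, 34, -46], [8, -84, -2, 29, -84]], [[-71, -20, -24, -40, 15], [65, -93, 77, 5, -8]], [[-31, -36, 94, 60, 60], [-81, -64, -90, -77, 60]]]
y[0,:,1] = [51, -84]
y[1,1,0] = 65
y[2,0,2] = 94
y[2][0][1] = -36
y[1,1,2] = 77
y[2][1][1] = -64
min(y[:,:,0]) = -81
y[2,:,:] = [[-31, -36, 94, 60, 60], [-81, -64, -90, -77, 60]]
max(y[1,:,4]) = 15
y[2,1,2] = -90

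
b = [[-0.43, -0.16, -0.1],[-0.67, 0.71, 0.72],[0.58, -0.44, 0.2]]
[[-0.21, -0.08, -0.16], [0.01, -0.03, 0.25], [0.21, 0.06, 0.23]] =b @ [[0.39, 0.15, 0.23], [0.15, 0.07, 0.03], [0.23, 0.03, 0.53]]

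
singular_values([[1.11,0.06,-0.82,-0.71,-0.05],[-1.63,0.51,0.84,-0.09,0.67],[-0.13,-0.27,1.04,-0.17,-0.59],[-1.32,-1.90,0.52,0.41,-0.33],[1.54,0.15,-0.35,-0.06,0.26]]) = [3.3, 1.93, 1.09, 0.67, 0.53]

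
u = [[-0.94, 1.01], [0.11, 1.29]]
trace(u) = 0.35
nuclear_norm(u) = 2.50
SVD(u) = [[0.74, 0.67],[0.67, -0.74]] @ diag([1.7305581329841142, 0.7648977371927159]) @ [[-0.36,0.93], [-0.93,-0.36]]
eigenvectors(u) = [[-1.0,-0.41], [0.05,-0.91]]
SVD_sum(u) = [[-0.46, 1.19], [-0.42, 1.09]] + [[-0.48, -0.18],  [0.53, 0.20]]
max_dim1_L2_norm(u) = 1.38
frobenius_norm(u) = 1.89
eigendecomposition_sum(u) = [[-0.97, 0.43], [0.05, -0.02]] + [[0.03, 0.58],  [0.06, 1.31]]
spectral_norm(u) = 1.73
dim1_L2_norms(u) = [1.38, 1.29]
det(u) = -1.32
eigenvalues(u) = [-0.99, 1.34]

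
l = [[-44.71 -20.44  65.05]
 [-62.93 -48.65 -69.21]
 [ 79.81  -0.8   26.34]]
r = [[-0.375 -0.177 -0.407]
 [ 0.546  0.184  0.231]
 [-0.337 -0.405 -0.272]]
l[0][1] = -20.44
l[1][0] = -62.93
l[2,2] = 26.34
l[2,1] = -0.8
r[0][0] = -0.375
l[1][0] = -62.93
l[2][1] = -0.8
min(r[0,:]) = -0.407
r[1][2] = 0.231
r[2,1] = -0.405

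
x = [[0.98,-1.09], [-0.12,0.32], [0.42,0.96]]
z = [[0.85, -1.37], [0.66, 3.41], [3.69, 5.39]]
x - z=[[0.13, 0.28], [-0.78, -3.09], [-3.27, -4.43]]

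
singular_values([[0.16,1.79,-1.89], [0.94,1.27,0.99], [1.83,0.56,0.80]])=[2.69, 2.6, 0.77]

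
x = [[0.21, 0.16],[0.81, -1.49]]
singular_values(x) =[1.7, 0.26]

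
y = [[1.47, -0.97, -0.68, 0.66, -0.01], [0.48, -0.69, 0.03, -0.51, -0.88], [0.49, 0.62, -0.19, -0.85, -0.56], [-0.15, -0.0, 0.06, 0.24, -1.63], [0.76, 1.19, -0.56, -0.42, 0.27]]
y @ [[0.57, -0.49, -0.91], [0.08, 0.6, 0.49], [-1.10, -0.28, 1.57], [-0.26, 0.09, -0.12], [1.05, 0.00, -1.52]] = [[1.33, -1.05, -2.94],[-0.61, -0.7, 0.67],[0.17, 0.11, 0.51],[-1.93, 0.08, 2.68],[1.54, 0.46, -1.35]]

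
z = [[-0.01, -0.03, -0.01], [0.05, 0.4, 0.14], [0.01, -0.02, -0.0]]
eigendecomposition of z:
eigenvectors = [[-0.07, 0.73, 0.05], [1.00, 0.14, -0.34], [-0.05, -0.67, 0.94]]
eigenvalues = [0.39, -0.01, 0.01]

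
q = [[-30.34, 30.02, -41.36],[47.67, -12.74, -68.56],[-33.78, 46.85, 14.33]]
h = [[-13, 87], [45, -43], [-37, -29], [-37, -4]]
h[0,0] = -13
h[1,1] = -43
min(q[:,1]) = -12.74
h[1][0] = 45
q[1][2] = -68.56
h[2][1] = -29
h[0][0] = -13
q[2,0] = -33.78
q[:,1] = [30.02, -12.74, 46.85]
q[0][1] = 30.02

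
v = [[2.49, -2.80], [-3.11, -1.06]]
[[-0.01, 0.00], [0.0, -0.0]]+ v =[[2.48, -2.80], [-3.11, -1.06]]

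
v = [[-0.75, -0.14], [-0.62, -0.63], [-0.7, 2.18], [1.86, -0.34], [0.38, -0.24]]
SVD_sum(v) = [[-0.27, 0.3], [0.03, -0.03], [-1.41, 1.53], [1.02, -1.11], [0.29, -0.32]] + [[-0.48, -0.44], [-0.65, -0.60], [0.71, 0.65], [0.84, 0.77], [0.09, 0.08]]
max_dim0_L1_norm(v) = 4.31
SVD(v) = [[-0.15,-0.35], [0.02,-0.48], [-0.79,0.52], [0.57,0.62], [0.16,0.06]] @ diag([2.636655732732088, 1.8523084373427166]) @ [[0.68, -0.74], [0.74, 0.68]]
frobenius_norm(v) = 3.22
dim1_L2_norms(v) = [0.76, 0.88, 2.29, 1.89, 0.45]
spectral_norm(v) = 2.64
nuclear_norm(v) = 4.49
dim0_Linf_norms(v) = [1.86, 2.18]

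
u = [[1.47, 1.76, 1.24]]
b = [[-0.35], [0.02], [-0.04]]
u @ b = [[-0.53]]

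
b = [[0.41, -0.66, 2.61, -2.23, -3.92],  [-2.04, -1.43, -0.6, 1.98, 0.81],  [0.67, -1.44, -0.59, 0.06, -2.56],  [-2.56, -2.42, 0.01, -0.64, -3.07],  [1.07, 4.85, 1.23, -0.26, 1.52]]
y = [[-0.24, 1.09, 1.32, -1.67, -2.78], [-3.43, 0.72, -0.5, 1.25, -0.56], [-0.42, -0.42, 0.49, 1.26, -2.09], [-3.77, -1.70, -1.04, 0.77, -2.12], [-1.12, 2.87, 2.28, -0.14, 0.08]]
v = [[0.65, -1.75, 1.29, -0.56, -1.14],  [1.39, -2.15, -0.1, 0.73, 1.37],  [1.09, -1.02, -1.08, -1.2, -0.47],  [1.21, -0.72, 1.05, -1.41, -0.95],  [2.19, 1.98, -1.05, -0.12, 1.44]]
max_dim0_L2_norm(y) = 5.24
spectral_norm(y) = 6.04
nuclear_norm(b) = 18.17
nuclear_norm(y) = 16.34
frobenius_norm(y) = 8.51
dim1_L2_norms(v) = [2.6, 3.0, 2.25, 2.44, 3.45]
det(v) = -16.76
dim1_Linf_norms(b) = [3.92, 2.04, 2.56, 3.07, 4.85]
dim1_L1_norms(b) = [9.83, 6.86, 5.32, 8.7, 8.93]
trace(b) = -0.73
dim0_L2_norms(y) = [5.24, 3.61, 2.92, 2.56, 4.11]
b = v + y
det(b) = 153.12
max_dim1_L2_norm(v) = 3.45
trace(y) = 1.82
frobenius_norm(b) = 9.96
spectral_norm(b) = 7.64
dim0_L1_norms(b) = [6.75, 10.8, 5.04, 5.17, 11.88]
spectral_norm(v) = 4.14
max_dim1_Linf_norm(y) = 3.77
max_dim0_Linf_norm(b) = 4.85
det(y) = -96.14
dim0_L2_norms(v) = [3.13, 3.63, 2.25, 2.07, 2.52]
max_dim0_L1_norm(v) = 7.62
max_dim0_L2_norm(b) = 5.86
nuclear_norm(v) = 12.09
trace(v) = -2.55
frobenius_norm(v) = 6.22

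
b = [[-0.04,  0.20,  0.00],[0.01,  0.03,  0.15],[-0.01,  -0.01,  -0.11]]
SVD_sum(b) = [[-0.02, 0.16, 0.08], [-0.01, 0.08, 0.04], [0.01, -0.05, -0.03]] + [[-0.02, 0.04, -0.08],[0.02, -0.05, 0.11],[-0.02, 0.04, -0.08]] + [[0.00, 0.0, -0.0], [-0.00, -0.0, 0.00], [-0.0, -0.0, 0.00]]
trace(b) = -0.12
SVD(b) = [[-0.86,0.51,-0.05],[-0.44,-0.68,0.59],[0.27,0.53,0.81]] @ diag([0.21198183630090442, 0.1801767388058711, 0.00020945590817803982]) @ [[0.13,-0.89,-0.45], [-0.18,0.42,-0.89], [-0.98,-0.2,0.10]]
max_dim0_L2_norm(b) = 0.2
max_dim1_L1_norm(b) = 0.24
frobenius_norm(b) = 0.28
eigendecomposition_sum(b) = [[(-0.03+0j), 0.02-0.00j, -0.23-0.00j], [0.01-0.00j, (-0.01+0j), 0.10+0.00j], [-0.01+0.00j, 0.01-0.00j, -0.09-0.00j]] + [[(-0.01+0.01j), (0.09-0.03j), (0.11-0.05j)], [-0.00+0.00j, 0.02-0.00j, 0.03-0.01j], [0.00-0.00j, -0.01+0.00j, (-0.01+0.01j)]] + [[(-0.01-0.01j), (0.09+0.03j), 0.11+0.05j],[-0.00-0.00j, 0.02+0.00j, (0.03+0.01j)],[0j, -0.01-0.00j, -0.01-0.01j]]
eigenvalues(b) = [(-0.13+0j), 0.01j, -0.01j]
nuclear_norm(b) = 0.39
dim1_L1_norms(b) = [0.24, 0.19, 0.13]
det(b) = -0.00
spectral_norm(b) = 0.21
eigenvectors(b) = [[0.87+0.00j, (-0.97+0j), (-0.97-0j)], [(-0.37+0j), -0.21-0.04j, (-0.21+0.04j)], [0.33+0.00j, 0.10-0.00j, (0.1+0j)]]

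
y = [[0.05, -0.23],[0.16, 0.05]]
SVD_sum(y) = [[0.03, -0.23],[-0.0, 0.03]] + [[0.02, 0.00], [0.16, 0.02]]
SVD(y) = [[-0.99,0.13], [0.13,0.99]] @ diag([0.236308221391974, 0.16630822139197396]) @ [[-0.13,0.99], [0.99,0.13]]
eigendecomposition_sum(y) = [[(0.02+0.1j), -0.12+0.03j],[(0.08-0.02j), 0.02+0.10j]] + [[0.02-0.10j, -0.12-0.03j], [(0.08+0.02j), 0.02-0.10j]]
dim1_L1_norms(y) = [0.28, 0.21]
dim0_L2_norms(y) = [0.17, 0.24]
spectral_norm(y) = 0.24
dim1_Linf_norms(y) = [0.23, 0.16]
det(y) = 0.04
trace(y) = 0.10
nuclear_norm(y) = 0.40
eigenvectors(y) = [[0.77+0.00j,(0.77-0j)], [-0.64j,0.64j]]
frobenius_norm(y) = 0.29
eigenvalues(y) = [(0.05+0.19j), (0.05-0.19j)]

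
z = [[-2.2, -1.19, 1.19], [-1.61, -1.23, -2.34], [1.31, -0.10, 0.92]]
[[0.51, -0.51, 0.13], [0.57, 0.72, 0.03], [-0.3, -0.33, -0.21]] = z @ [[-0.20, -0.0, -0.15], [-0.11, 0.08, 0.17], [-0.05, -0.35, -0.0]]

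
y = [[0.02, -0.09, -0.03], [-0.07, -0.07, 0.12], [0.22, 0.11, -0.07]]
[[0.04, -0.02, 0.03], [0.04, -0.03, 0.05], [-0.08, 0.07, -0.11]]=y @ [[-0.15,0.2,-0.29], [-0.45,0.25,-0.44], [0.01,0.02,-0.02]]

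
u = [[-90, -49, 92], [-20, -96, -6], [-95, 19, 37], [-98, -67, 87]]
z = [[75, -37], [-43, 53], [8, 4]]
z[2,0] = 8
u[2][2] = 37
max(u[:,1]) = 19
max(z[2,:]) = 8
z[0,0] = 75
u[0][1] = -49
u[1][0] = -20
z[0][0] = 75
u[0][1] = -49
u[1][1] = -96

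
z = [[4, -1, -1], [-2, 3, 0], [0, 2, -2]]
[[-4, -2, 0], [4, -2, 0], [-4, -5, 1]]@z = [[-12, -2, 4], [20, -10, -4], [-6, -9, 2]]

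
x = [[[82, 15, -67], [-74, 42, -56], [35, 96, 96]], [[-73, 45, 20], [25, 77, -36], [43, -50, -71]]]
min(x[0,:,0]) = -74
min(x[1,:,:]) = -73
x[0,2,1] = 96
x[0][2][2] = 96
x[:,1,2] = [-56, -36]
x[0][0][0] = 82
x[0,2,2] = 96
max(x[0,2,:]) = 96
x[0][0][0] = 82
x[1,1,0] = 25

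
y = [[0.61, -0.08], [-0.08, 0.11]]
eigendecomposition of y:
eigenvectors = [[0.99, 0.15], [-0.15, 0.99]]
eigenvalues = [0.62, 0.1]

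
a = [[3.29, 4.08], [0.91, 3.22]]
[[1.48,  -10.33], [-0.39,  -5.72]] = a @ [[0.92, -1.44],[-0.38, -1.37]]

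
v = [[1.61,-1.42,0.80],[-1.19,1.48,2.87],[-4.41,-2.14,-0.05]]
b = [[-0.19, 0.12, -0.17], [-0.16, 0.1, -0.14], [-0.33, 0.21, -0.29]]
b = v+[[-1.8, 1.54, -0.97], [1.03, -1.38, -3.01], [4.08, 2.35, -0.24]]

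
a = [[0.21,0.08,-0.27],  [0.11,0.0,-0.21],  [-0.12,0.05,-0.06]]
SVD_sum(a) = [[0.2,0.05,-0.28],  [0.13,0.04,-0.19],  [-0.01,-0.00,0.01]] + [[0.01, -0.0, 0.0], [-0.01, 0.01, -0.01], [-0.11, 0.05, -0.07]] + [[0.01, 0.03, 0.01], [-0.01, -0.04, -0.01], [0.00, 0.01, 0.00]]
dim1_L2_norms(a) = [0.35, 0.24, 0.14]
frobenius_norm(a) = 0.45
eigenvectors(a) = [[0.87+0.00j, 0.24-0.27j, 0.24+0.27j], [(0.44+0j), 0.75+0.00j, (0.75-0j)], [(-0.22+0j), 0.43-0.34j, 0.43+0.34j]]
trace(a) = 0.15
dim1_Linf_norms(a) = [0.27, 0.21, 0.12]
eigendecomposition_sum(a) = [[(0.25+0j), 0.03+0.00j, (-0.2-0j)], [(0.13+0j), 0.02+0.00j, (-0.1-0j)], [(-0.06+0j), (-0.01-0j), (0.05+0j)]] + [[(-0.02-0.01j), (0.02+0.03j), (-0.04+0j)], [-0.01-0.05j, (-0.01+0.07j), (-0.05-0.05j)], [(-0.03-0.02j), (0.03+0.05j), (-0.05-0j)]] + [[-0.02+0.01j, 0.02-0.03j, -0.04-0.00j],[(-0.01+0.05j), (-0.01-0.07j), (-0.05+0.05j)],[(-0.03+0.02j), 0.03-0.05j, (-0.05+0j)]]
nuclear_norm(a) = 0.62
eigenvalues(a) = [(0.32+0j), (-0.08+0.06j), (-0.08-0.06j)]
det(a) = 0.00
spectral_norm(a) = 0.42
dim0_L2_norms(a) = [0.27, 0.09, 0.35]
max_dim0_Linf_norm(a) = 0.27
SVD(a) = [[-0.83, 0.05, 0.55], [-0.55, -0.12, -0.82], [0.03, -0.99, 0.13]] @ diag([0.42013674292287234, 0.14375099256407323, 0.0540441429111801]) @ [[-0.57, -0.16, 0.81],[0.8, -0.32, 0.50],[0.18, 0.94, 0.31]]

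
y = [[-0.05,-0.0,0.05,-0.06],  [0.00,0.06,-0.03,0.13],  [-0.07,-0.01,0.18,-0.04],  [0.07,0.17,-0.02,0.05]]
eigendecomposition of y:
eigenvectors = [[-0.67+0.00j,(-0.67-0j),(-0.23+0j),0.09+0.00j], [(0.37-0.32j),0.37+0.32j,(0.61+0j),(0.3+0j)], [-0.23+0.02j,(-0.23-0.02j),(-0.46+0j),(0.86+0j)], [-0.31+0.40j,-0.31-0.40j,(0.6+0j),0.41+0.00j]]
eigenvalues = [(-0.06+0.03j), (-0.06-0.03j), (0.21+0j), (0.15+0j)]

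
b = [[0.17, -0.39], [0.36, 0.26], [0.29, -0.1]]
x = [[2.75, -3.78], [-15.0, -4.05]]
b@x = [[6.32, 0.94], [-2.91, -2.41], [2.30, -0.69]]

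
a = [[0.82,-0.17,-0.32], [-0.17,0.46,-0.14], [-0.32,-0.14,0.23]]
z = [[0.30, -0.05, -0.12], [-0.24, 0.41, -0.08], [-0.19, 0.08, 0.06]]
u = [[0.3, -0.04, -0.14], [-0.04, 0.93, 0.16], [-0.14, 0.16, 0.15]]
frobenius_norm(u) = 1.03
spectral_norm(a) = 0.98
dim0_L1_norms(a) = [1.31, 0.77, 0.69]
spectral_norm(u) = 0.97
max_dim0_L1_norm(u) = 1.13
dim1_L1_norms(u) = [0.48, 1.13, 0.45]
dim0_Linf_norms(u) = [0.3, 0.93, 0.16]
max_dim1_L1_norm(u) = 1.13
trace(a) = 1.51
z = u @ a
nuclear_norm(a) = 1.51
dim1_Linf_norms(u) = [0.3, 0.93, 0.16]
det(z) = 0.00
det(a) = 0.00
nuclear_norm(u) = 1.38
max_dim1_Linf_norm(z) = 0.41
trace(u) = 1.38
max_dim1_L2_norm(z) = 0.48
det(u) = 0.02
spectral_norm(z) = 0.56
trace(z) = 0.77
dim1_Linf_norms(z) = [0.3, 0.41, 0.19]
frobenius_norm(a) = 1.11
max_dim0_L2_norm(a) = 0.9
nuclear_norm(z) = 0.84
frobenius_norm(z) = 0.62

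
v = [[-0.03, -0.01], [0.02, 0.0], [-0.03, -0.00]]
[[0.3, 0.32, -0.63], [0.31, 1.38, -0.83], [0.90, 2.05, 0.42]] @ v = [[0.02, -0.00],[0.04, -0.0],[0.0, -0.01]]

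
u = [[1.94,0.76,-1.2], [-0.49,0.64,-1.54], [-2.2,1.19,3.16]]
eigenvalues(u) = [(4.18+0j), (0.78+1.36j), (0.78-1.36j)]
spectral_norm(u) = 4.53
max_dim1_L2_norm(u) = 4.03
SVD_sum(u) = [[1.20,-0.26,-1.59], [0.50,-0.11,-0.67], [-2.36,0.51,3.15]] + [[0.54, -0.09, 0.42], [-1.10, 0.18, -0.86], [0.04, -0.01, 0.03]] + [[0.20, 1.11, -0.03],  [0.1, 0.57, -0.01],  [0.13, 0.68, -0.02]]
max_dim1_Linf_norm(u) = 3.16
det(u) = 10.24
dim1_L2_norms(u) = [2.4, 1.74, 4.03]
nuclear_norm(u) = 7.54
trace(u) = 5.74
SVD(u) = [[-0.44,0.44,0.78],[-0.19,-0.90,0.4],[0.88,0.03,0.48]] @ diag([4.528484794943452, 1.5648179123373567, 1.4451194978942512]) @ [[-0.60, 0.13, 0.79], [0.78, -0.13, 0.61], [0.18, 0.98, -0.02]]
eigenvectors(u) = [[(0.52+0j), (-0.02+0.48j), -0.02-0.48j], [0.28+0.00j, (-0.73+0j), (-0.73-0j)], [(-0.8+0j), 0.07+0.49j, (0.07-0.49j)]]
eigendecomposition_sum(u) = [[1.70+0.00j, -0.20+0.00j, (-1.69-0j)], [(0.9+0j), -0.11+0.00j, (-0.89-0j)], [-2.61+0.00j, (0.31+0j), 2.59+0.00j]] + [[0.12+0.47j, (0.48-0.23j), 0.24+0.22j], [-0.69+0.20j, (0.37+0.71j), -0.32+0.38j], [0.20+0.45j, 0.44-0.32j, (0.28+0.18j)]] + [[0.12-0.47j, (0.48+0.23j), (0.24-0.22j)], [(-0.69-0.2j), (0.37-0.71j), (-0.32-0.38j)], [(0.2-0.45j), 0.44+0.32j, (0.28-0.18j)]]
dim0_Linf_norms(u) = [2.2, 1.19, 3.16]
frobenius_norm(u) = 5.00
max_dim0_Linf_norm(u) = 3.16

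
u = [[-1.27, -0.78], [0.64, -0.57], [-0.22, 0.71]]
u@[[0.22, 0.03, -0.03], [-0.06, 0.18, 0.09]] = [[-0.23, -0.18, -0.03], [0.18, -0.08, -0.07], [-0.09, 0.12, 0.07]]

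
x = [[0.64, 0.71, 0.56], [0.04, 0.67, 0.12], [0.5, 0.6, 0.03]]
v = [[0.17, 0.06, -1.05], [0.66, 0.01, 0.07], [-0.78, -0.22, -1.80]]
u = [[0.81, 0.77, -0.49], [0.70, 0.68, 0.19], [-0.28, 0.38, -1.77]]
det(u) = -0.34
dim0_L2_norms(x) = [0.81, 1.15, 0.57]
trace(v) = -1.62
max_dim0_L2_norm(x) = 1.15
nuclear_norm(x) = 2.12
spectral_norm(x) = 1.43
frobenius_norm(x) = 1.52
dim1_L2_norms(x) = [1.11, 0.68, 0.78]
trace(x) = 1.34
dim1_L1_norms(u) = [2.07, 1.57, 2.43]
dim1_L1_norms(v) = [1.28, 0.74, 2.8]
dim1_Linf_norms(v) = [1.05, 0.66, 1.8]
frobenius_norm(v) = 2.34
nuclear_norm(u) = 3.50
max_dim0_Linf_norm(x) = 0.71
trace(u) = -0.28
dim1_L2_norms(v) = [1.07, 0.66, 1.97]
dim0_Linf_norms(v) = [0.78, 0.22, 1.8]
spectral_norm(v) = 2.19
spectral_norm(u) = 1.94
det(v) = 0.21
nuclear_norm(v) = 3.12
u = x + v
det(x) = -0.17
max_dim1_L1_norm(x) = 1.91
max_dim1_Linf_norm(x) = 0.71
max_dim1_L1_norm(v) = 2.8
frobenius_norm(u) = 2.42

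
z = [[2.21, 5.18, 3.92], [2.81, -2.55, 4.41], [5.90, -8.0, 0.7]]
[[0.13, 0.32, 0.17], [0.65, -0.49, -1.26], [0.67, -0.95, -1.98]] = z @ [[0.02, -0.02, -0.09], [-0.06, 0.1, 0.17], [0.1, -0.04, -0.13]]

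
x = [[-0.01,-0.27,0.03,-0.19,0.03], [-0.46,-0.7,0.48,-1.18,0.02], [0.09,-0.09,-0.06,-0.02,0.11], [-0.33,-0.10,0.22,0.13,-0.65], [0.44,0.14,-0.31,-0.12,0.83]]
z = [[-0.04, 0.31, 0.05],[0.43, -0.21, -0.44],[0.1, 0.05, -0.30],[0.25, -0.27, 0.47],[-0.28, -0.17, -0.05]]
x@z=[[-0.17, 0.1, 0.02], [-0.54, 0.34, -0.41], [-0.08, 0.03, 0.05], [0.21, 0.01, 0.06], [-0.25, -0.02, -0.04]]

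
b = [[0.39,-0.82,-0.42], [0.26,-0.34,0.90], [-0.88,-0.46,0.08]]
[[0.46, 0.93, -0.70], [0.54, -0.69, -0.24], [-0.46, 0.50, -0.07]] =b@[[0.73, -0.26, -0.28],[-0.35, -0.76, 0.69],[0.26, -0.98, 0.07]]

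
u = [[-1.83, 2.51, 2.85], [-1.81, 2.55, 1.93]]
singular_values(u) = [5.57, 0.52]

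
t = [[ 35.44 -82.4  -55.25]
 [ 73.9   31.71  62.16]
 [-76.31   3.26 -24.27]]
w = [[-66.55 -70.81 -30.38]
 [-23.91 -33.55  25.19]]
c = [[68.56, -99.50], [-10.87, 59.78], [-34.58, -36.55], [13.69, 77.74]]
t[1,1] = 31.71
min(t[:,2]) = -55.25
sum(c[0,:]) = -30.939999999999998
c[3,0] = 13.69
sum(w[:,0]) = -90.46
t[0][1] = -82.4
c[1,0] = -10.87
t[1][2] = 62.16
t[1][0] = 73.9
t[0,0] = 35.44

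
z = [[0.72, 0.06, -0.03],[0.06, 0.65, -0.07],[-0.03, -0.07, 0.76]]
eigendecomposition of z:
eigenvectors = [[-0.48, -0.8, -0.36], [-0.47, -0.11, 0.88], [0.74, -0.59, 0.32]]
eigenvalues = [0.82, 0.71, 0.6]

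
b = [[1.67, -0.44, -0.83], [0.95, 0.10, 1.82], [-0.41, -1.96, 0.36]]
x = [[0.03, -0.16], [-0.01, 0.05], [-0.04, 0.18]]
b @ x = [[0.09, -0.44], [-0.05, 0.18], [-0.01, 0.03]]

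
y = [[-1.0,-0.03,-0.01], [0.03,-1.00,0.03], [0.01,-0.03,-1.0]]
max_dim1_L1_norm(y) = 1.06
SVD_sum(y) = [[0.0, -0.03, -0.01], [0.00, -0.89, -0.3], [0.0, -0.33, -0.11]] + [[-0.53, 0.16, -0.47], [0.19, -0.06, 0.17], [-0.46, 0.14, -0.42]] + [[-0.47, -0.16, 0.47], [-0.16, -0.05, 0.16], [0.47, 0.16, -0.47]]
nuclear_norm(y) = 3.00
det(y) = -1.00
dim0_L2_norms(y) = [1.0, 1.0, 1.0]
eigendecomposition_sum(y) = [[-0.26+0.01j, 0.06-0.35j, (-0.24-0.1j)], [0.09+0.34j, (-0.47+0.02j), (-0.06+0.35j)], [-0.23+0.13j, -0.09-0.34j, -0.26+0.01j]] + [[(-0.26-0.01j), 0.06+0.35j, -0.24+0.10j], [0.09-0.34j, (-0.47-0.02j), (-0.06-0.35j)], [-0.23-0.13j, (-0.09+0.34j), (-0.26-0.01j)]] + [[-0.47-0.00j, -0.16+0.00j, 0.47+0.00j], [-0.16-0.00j, (-0.05+0j), 0.16+0.00j], [0.47+0.00j, (0.16-0j), -0.47-0.00j]]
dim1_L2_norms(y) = [1.0, 1.0, 1.0]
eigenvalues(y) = [(-1+0.04j), (-1-0.04j), (-1+0j)]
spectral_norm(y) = 1.00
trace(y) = -3.00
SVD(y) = [[0.03, -0.72, -0.69], [0.94, 0.26, -0.23], [0.34, -0.64, 0.69]] @ diag([1.0009495491781792, 1.0009495491781792, 1.0]) @ [[-0.00, -0.95, -0.32], [0.73, -0.22, 0.65], [0.69, 0.23, -0.69]]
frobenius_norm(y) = 1.73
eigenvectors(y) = [[(-0.11+0.5j), (-0.11-0.5j), (-0.69+0j)], [0.69+0.00j, 0.69-0.00j, (-0.23+0j)], [0.11+0.50j, (0.11-0.5j), 0.69+0.00j]]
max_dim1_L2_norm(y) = 1.0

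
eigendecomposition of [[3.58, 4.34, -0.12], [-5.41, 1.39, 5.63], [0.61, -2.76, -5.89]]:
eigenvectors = [[(0.25+0.56j), 0.25-0.56j, 0.32+0.00j], [(-0.75+0j), (-0.75-0j), -0.52+0.00j], [(0.23-0.11j), (0.23+0.11j), 0.79+0.00j]]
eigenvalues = [(1.45+4.87j), (1.45-4.87j), (-3.82+0j)]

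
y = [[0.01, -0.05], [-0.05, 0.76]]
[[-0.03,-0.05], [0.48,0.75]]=y @ [[0.50, 0.45], [0.67, 1.01]]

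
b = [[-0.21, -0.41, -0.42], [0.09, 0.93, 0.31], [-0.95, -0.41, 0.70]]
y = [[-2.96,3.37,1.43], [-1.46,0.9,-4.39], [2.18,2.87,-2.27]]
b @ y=[[0.3, -2.28, 2.45],[-0.95, 2.03, -4.66],[4.94, -1.56, -1.15]]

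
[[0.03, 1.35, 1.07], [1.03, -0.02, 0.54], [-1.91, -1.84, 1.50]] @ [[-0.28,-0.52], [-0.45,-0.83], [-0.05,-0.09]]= [[-0.67, -1.23], [-0.31, -0.57], [1.29, 2.39]]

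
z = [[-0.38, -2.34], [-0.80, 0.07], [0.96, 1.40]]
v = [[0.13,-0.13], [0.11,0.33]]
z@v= [[-0.31, -0.72], [-0.10, 0.13], [0.28, 0.34]]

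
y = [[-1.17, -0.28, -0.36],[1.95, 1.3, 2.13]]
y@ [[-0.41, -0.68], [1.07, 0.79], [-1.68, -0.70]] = [[0.78, 0.83], [-2.99, -1.79]]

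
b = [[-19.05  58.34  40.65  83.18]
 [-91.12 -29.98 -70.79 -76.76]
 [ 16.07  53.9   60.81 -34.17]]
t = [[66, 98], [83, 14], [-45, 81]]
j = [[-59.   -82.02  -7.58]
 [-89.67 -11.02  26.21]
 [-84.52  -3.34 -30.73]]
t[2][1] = 81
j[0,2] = -7.58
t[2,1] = 81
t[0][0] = 66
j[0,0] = -59.0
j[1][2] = 26.21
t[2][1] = 81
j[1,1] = -11.02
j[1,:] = [-89.67, -11.02, 26.21]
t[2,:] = [-45, 81]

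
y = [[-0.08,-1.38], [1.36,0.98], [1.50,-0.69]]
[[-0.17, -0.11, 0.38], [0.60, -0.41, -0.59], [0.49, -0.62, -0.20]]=y @ [[0.37, -0.37, -0.25], [0.1, 0.10, -0.26]]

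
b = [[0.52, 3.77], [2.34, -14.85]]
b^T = [[0.52, 2.34], [3.77, -14.85]]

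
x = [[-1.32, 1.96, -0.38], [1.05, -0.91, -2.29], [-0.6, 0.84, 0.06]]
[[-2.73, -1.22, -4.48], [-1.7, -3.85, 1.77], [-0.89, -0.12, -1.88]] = x@[[2.36, 0.67, 1.77], [0.51, 0.2, -1.01], [1.62, 1.91, 0.44]]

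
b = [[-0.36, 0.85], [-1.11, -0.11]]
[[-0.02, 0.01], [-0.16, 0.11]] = b@[[0.14, -0.1], [0.04, -0.03]]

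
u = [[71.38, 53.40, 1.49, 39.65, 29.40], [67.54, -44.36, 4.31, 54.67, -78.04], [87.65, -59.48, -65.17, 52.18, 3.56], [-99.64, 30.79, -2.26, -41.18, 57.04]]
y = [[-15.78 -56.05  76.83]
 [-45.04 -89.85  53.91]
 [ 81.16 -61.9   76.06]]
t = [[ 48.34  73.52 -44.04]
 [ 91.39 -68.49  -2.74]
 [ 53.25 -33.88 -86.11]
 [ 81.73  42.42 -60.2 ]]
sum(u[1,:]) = 4.1200000000000045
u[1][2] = 4.31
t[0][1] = 73.52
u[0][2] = 1.49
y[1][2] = 53.91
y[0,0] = -15.78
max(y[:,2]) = 76.83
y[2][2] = 76.06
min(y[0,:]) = -56.05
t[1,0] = 91.39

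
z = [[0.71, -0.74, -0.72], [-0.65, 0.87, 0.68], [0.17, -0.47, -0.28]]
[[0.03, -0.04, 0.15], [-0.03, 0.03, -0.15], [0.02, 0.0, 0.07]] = z @ [[-0.03,  -0.11,  0.06], [-0.02,  -0.03,  -0.10], [-0.05,  -0.02,  -0.04]]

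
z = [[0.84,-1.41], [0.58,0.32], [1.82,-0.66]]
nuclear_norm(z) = 3.44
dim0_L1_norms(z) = [3.24, 2.39]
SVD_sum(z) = [[1.23, -0.82], [0.25, -0.17], [1.56, -1.04]] + [[-0.39, -0.59],[0.33, 0.49],[0.26, 0.38]]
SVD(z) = [[-0.61, 0.69], [-0.13, -0.57], [-0.78, -0.45]] @ diag([2.4130098460733818, 1.028534628854525]) @ [[-0.83, 0.56],[-0.56, -0.83]]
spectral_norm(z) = 2.41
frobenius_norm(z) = 2.62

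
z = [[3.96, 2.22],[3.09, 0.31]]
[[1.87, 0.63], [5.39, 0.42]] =z@[[2.02, 0.13], [-2.76, 0.05]]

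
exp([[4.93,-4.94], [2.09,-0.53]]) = [[13.31, -26.11], [11.05, -15.54]]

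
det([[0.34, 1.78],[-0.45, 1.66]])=1.365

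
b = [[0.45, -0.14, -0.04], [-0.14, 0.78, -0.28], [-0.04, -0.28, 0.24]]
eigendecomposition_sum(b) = [[0.05, -0.20, 0.08], [-0.20, 0.76, -0.3], [0.08, -0.30, 0.12]] + [[0.39, 0.05, -0.14], [0.05, 0.01, -0.02], [-0.14, -0.02, 0.05]] + [[0.01, 0.01, 0.02], [0.01, 0.02, 0.03], [0.02, 0.03, 0.07]]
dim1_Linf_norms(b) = [0.45, 0.78, 0.28]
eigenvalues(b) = [0.93, 0.45, 0.1]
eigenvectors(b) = [[-0.24, 0.94, 0.26], [0.90, 0.11, 0.41], [-0.36, -0.33, 0.87]]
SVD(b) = [[-0.24,-0.94,0.26], [0.9,-0.11,0.41], [-0.36,0.33,0.87]] @ diag([0.9264716555185682, 0.44731863799610544, 0.09620970648532631]) @ [[-0.24, 0.90, -0.36], [-0.94, -0.11, 0.33], [0.26, 0.41, 0.87]]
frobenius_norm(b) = 1.03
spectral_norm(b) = 0.93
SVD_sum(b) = [[0.05,-0.20,0.08], [-0.2,0.76,-0.30], [0.08,-0.3,0.12]] + [[0.39, 0.05, -0.14], [0.05, 0.01, -0.02], [-0.14, -0.02, 0.05]] + [[0.01, 0.01, 0.02], [0.01, 0.02, 0.03], [0.02, 0.03, 0.07]]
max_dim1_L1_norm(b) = 1.2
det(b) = 0.04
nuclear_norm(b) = 1.47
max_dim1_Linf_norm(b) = 0.78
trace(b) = 1.47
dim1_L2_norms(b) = [0.47, 0.84, 0.37]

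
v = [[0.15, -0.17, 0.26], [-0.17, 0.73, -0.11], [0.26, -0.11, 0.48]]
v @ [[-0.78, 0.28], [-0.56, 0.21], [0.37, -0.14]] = [[0.07, -0.03], [-0.32, 0.12], [0.04, -0.02]]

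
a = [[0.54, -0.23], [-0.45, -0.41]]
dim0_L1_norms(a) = [0.99, 0.64]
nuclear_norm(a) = 1.17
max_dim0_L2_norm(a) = 0.7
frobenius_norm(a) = 0.85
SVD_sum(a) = [[0.47, 0.10], [-0.51, -0.11]] + [[0.07, -0.33], [0.06, -0.30]]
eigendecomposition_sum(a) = [[0.58,  -0.13], [-0.25,  0.05]] + [[-0.04,  -0.10], [-0.20,  -0.46]]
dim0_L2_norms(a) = [0.7, 0.47]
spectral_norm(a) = 0.71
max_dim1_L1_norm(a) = 0.86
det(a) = -0.32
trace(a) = 0.13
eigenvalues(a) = [0.64, -0.51]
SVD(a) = [[-0.68, 0.74], [0.74, 0.68]] @ diag([0.7119139972526574, 0.45637535046904465]) @ [[-0.98, -0.21], [0.21, -0.98]]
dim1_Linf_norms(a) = [0.54, 0.45]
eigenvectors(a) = [[0.92,0.21], [-0.39,0.98]]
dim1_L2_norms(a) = [0.59, 0.61]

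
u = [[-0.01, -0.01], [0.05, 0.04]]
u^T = [[-0.01,0.05], [-0.01,0.04]]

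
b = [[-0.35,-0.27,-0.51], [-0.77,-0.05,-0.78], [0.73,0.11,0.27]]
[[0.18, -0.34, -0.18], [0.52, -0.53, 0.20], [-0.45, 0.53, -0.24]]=b @ [[-0.63, 0.67, -0.55],[0.3, 0.4, 0.93],[-0.07, -0.01, 0.23]]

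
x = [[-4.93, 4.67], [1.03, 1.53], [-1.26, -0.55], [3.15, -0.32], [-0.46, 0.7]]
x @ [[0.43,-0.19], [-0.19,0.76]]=[[-3.01, 4.49], [0.15, 0.97], [-0.44, -0.18], [1.42, -0.84], [-0.33, 0.62]]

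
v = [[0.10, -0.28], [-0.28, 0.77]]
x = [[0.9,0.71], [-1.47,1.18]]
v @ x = [[0.50, -0.26], [-1.38, 0.71]]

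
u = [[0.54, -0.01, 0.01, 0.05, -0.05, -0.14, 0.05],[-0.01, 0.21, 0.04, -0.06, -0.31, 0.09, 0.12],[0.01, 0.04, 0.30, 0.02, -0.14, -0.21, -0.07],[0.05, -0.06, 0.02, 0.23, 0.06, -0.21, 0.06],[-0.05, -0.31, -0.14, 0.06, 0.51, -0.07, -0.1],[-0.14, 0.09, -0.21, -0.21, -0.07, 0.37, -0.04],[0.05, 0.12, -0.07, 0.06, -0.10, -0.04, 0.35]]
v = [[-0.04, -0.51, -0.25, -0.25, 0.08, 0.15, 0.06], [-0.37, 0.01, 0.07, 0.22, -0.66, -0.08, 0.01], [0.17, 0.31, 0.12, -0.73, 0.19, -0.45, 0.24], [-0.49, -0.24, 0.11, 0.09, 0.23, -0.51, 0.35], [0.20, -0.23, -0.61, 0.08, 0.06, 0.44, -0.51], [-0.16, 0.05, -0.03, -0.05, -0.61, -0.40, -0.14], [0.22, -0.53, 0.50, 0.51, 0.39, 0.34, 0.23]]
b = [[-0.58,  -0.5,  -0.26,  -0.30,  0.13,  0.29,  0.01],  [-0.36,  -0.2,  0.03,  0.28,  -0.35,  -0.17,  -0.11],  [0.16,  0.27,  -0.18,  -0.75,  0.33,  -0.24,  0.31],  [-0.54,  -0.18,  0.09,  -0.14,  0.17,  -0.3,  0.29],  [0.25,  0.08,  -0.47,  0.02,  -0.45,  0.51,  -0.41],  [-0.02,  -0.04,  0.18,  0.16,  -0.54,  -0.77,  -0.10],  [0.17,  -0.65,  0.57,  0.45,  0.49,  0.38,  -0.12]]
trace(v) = 0.07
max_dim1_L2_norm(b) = 1.17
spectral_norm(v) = 1.40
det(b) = 0.00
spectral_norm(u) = 0.81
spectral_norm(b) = 1.36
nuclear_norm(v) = 5.17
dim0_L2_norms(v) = [0.72, 0.87, 0.85, 0.96, 1.03, 0.98, 0.72]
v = b + u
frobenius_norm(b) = 2.45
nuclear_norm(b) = 5.22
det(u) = -0.00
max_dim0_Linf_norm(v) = 0.73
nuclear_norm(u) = 2.52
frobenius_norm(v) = 2.33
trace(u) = 2.51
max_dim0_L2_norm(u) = 0.63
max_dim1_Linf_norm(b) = 0.77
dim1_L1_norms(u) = [0.85, 0.84, 0.79, 0.69, 1.24, 1.13, 0.79]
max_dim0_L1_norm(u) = 1.24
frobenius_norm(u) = 1.25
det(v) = -0.00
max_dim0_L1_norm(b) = 2.66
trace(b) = -2.44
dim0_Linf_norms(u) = [0.54, 0.31, 0.3, 0.23, 0.51, 0.37, 0.35]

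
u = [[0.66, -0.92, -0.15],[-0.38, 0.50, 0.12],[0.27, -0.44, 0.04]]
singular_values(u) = [1.4, 0.12, 0.0]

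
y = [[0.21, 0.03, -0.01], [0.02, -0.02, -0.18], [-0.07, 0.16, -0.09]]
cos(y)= [[0.98, -0.00, 0.00], [-0.01, 1.01, -0.01], [0.0, 0.01, 1.01]]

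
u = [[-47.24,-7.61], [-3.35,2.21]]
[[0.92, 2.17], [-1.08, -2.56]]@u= [[-50.73, -2.21], [59.6, 2.56]]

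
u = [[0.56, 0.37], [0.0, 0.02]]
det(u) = 0.01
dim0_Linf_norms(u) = [0.56, 0.37]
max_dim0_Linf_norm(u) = 0.56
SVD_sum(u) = [[0.56, 0.37],[0.01, 0.01]] + [[0.00, -0.00],[-0.01, 0.01]]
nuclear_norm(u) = 0.69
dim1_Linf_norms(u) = [0.56, 0.02]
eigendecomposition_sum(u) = [[0.56, 0.38],  [0.00, 0.0]] + [[0.00, -0.01], [0.0, 0.02]]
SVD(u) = [[1.00, -0.02], [0.02, 1.00]] @ diag([0.6712835682374002, 0.01668445427527448]) @ [[0.83, 0.55], [-0.55, 0.83]]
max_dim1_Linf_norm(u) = 0.56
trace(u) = 0.58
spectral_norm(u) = 0.67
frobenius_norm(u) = 0.67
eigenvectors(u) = [[1.0, -0.57], [0.0, 0.82]]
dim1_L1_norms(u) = [0.93, 0.02]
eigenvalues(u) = [0.56, 0.02]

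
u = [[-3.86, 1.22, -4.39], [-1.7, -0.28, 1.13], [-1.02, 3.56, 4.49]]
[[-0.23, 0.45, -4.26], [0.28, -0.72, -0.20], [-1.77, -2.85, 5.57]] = u @ [[-0.09, 0.22, 0.49], [-0.51, -0.27, 0.76], [-0.01, -0.37, 0.75]]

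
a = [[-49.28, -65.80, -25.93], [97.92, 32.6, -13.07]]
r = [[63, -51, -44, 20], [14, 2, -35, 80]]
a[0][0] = -49.28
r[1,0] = 14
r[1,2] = -35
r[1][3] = 80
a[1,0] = 97.92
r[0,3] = 20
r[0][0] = 63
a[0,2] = -25.93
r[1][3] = 80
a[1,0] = 97.92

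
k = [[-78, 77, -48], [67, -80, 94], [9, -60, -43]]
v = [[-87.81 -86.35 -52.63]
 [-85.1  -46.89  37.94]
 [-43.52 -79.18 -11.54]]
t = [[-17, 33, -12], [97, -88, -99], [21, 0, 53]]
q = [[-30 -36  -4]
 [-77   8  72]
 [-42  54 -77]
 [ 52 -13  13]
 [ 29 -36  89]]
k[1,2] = 94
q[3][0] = 52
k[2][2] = -43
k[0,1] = 77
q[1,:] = [-77, 8, 72]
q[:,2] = [-4, 72, -77, 13, 89]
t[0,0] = -17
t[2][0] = 21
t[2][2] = 53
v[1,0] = -85.1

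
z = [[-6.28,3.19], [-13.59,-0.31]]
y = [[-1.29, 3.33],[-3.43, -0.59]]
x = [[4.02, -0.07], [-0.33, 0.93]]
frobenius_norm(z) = 15.31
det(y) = 12.18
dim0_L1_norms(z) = [19.87, 3.5]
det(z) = 45.30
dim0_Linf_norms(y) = [3.43, 3.33]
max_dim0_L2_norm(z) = 14.97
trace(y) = -1.88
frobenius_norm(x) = 4.14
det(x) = 3.72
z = y @ x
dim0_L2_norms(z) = [14.97, 3.21]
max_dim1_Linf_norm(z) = 13.59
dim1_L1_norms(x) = [4.09, 1.26]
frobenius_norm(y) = 4.99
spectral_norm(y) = 3.86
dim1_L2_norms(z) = [7.04, 13.59]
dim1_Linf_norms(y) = [3.33, 3.43]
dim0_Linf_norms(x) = [4.02, 0.93]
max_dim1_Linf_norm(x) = 4.02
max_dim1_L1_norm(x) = 4.09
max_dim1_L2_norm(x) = 4.02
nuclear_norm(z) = 18.03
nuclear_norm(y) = 7.02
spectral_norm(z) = 15.01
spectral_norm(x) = 4.04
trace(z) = -6.59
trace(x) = 4.95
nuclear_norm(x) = 4.96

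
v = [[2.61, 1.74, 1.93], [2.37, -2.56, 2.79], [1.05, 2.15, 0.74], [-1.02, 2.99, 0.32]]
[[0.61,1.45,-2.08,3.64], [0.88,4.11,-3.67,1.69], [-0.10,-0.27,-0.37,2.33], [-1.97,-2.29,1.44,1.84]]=v @ [[0.94, 0.66, -0.65, 0.3],[-0.26, -0.58, 0.31, 0.62],[-0.72, 0.38, -0.48, 0.92]]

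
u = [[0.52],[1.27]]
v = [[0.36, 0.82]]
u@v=[[0.19, 0.43], [0.46, 1.04]]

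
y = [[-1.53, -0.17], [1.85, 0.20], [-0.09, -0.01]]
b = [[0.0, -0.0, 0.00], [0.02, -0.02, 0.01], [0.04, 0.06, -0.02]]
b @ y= [[0.00,0.00], [-0.07,-0.01], [0.05,0.01]]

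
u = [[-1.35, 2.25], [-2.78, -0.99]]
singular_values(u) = [3.09, 2.45]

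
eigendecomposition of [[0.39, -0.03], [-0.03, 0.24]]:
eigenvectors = [[0.98, 0.19], [-0.19, 0.98]]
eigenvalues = [0.4, 0.23]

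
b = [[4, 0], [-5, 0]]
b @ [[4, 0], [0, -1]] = [[16, 0], [-20, 0]]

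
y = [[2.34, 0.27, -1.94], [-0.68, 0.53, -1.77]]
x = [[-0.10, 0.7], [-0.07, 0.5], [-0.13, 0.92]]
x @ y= [[-0.71, 0.34, -1.04], [-0.5, 0.25, -0.75], [-0.93, 0.45, -1.38]]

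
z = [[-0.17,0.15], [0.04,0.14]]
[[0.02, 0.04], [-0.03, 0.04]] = z@[[-0.23, 0.03], [-0.14, 0.27]]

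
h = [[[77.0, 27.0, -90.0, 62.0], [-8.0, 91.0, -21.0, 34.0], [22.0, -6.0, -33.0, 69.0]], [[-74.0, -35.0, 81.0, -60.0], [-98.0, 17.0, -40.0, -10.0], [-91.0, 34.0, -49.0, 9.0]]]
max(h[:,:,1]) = 91.0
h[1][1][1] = 17.0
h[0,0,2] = -90.0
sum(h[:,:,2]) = -152.0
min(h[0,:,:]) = -90.0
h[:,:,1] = [[27.0, 91.0, -6.0], [-35.0, 17.0, 34.0]]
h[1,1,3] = -10.0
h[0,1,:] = [-8.0, 91.0, -21.0, 34.0]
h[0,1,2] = -21.0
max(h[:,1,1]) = 91.0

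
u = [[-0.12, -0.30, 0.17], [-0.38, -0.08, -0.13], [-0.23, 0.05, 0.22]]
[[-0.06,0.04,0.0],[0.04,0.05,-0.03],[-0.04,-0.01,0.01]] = u@[[-0.04, -0.07, 0.05],[0.09, -0.14, 0.03],[-0.23, -0.08, 0.09]]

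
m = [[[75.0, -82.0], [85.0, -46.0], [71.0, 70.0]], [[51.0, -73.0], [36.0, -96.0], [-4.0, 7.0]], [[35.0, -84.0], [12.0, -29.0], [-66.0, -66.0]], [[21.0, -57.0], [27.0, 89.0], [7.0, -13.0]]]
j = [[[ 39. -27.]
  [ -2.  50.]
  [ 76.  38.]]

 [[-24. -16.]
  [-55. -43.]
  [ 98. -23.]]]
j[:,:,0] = [[39.0, -2.0, 76.0], [-24.0, -55.0, 98.0]]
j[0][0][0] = 39.0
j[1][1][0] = -55.0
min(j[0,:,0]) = -2.0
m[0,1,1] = -46.0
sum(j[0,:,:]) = 174.0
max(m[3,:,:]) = 89.0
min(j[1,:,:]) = -55.0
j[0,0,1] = -27.0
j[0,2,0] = 76.0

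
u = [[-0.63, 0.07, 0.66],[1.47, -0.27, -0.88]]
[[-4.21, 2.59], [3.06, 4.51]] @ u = [[6.46, -0.99, -5.06], [4.70, -1.0, -1.95]]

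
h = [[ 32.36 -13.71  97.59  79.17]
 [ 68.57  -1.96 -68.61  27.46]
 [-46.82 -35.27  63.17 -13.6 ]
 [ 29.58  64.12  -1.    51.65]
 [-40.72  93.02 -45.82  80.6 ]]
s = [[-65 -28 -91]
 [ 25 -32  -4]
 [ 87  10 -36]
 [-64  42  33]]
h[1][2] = -68.61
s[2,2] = -36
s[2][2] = -36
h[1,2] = -68.61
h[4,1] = 93.02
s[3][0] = -64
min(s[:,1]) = -32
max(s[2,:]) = 87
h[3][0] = 29.58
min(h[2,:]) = -46.82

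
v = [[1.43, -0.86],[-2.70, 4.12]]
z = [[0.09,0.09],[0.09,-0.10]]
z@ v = [[-0.11,  0.29],[0.4,  -0.49]]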